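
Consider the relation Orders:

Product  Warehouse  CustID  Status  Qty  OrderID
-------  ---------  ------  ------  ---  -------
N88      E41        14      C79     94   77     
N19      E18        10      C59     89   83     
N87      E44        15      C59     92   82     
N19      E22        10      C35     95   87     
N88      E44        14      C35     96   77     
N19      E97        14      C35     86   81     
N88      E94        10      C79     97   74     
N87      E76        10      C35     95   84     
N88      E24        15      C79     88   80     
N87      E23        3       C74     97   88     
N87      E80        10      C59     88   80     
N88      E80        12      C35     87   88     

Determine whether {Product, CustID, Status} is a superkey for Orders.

All 12 rows have distinct {Product, CustID, Status} values, so {Product, CustID, Status} → (all attributes) holds and {Product, CustID, Status} is a superkey.

Yes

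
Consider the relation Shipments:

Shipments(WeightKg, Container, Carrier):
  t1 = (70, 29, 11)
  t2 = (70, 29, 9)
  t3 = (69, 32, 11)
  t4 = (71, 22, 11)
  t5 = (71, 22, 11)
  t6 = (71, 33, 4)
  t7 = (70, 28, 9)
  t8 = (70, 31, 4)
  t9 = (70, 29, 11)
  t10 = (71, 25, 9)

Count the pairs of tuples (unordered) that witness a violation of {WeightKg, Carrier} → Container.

(WeightKg=70, Carrier=11): all 2 rows agree on Container — 0 pairs.
(WeightKg=70, Carrier=9): violating pairs (2,7) — 1 pair.
(WeightKg=71, Carrier=11): all 2 rows agree on Container — 0 pairs.

1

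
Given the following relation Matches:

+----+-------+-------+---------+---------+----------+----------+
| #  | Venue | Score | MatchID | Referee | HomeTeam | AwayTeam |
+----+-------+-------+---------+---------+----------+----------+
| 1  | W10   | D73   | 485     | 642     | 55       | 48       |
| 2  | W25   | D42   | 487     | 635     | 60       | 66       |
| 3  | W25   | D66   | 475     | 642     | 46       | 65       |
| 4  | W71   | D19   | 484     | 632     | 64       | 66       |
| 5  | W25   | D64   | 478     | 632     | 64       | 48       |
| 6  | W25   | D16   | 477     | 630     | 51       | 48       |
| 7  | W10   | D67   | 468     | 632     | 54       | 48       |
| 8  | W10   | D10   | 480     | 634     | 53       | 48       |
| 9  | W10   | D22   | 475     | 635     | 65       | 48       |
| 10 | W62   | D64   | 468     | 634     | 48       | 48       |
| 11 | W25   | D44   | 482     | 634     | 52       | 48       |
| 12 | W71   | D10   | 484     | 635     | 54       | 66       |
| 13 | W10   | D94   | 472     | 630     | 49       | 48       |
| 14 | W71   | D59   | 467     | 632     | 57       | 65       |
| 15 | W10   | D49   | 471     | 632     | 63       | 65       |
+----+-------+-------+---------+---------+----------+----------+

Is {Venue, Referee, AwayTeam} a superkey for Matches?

Yes

All 15 rows have distinct {Venue, Referee, AwayTeam} values, so {Venue, Referee, AwayTeam} → (all attributes) holds and {Venue, Referee, AwayTeam} is a superkey.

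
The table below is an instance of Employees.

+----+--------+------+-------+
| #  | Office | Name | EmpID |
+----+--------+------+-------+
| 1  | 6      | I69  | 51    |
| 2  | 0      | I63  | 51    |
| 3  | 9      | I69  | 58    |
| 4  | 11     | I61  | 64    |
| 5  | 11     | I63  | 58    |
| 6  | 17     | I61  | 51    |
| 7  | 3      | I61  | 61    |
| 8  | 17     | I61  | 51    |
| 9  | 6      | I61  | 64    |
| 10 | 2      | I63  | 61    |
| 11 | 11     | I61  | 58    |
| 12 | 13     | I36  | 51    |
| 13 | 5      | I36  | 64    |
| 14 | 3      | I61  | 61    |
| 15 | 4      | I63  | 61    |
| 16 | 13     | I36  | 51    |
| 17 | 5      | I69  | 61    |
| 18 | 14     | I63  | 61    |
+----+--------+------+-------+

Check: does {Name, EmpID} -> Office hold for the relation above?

(Name=I69, EmpID=51): row 1 → Office = 6 ✓
(Name=I63, EmpID=51): row 2 → Office = 0 ✓
(Name=I69, EmpID=58): row 3 → Office = 9 ✓
(Name=I61, EmpID=64): rows 4, 9 → Office takes values {11, 6} — violation
(Name=I63, EmpID=58): row 5 → Office = 11 ✓
(Name=I61, EmpID=51): rows 6, 8 → Office = 17, 17 ✓
(Name=I61, EmpID=61): rows 7, 14 → Office = 3, 3 ✓
(Name=I63, EmpID=61): rows 10, 15, 18 → Office takes values {2, 4, 14} — violation
(Name=I61, EmpID=58): row 11 → Office = 11 ✓
(Name=I36, EmpID=51): rows 12, 16 → Office = 13, 13 ✓
(Name=I36, EmpID=64): row 13 → Office = 5 ✓
(Name=I69, EmpID=61): row 17 → Office = 5 ✓
Two rows agree on {Name, EmpID} but differ on Office, so {Name, EmpID} -> Office does not hold.

No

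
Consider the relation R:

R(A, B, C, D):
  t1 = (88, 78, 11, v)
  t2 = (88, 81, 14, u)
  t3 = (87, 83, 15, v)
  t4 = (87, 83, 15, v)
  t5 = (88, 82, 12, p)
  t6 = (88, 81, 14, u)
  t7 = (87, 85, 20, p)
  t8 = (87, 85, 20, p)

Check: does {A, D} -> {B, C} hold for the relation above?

Yes

(A=88, D=v): row 1 → {B,C} = (78, 11) ✓
(A=88, D=u): rows 2, 6 → {B,C} = (81, 14), (81, 14) ✓
(A=87, D=v): rows 3, 4 → {B,C} = (83, 15), (83, 15) ✓
(A=88, D=p): row 5 → {B,C} = (82, 12) ✓
(A=87, D=p): rows 7, 8 → {B,C} = (85, 20), (85, 20) ✓
Every {A, D} value is associated with a single {B, C} value, so {A, D} -> {B, C} holds.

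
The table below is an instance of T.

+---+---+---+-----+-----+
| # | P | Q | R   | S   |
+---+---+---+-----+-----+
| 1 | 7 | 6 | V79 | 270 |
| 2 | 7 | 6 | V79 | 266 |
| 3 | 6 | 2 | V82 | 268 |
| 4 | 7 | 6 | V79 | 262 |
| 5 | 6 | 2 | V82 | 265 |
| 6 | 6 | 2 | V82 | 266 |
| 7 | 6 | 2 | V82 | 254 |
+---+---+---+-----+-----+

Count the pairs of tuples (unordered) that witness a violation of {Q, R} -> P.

(Q=6, R=V79): all 3 rows agree on P — 0 pairs.
(Q=2, R=V82): all 4 rows agree on P — 0 pairs.

0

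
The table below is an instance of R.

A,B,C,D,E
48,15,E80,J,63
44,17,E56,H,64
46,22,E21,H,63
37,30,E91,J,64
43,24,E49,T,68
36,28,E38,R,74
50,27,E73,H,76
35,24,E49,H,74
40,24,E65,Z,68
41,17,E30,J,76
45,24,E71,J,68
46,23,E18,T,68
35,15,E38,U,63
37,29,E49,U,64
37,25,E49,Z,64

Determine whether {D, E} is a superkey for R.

Two distinct rows share (D=T, E=68), so {D, E} does not determine every attribute — not a superkey.

No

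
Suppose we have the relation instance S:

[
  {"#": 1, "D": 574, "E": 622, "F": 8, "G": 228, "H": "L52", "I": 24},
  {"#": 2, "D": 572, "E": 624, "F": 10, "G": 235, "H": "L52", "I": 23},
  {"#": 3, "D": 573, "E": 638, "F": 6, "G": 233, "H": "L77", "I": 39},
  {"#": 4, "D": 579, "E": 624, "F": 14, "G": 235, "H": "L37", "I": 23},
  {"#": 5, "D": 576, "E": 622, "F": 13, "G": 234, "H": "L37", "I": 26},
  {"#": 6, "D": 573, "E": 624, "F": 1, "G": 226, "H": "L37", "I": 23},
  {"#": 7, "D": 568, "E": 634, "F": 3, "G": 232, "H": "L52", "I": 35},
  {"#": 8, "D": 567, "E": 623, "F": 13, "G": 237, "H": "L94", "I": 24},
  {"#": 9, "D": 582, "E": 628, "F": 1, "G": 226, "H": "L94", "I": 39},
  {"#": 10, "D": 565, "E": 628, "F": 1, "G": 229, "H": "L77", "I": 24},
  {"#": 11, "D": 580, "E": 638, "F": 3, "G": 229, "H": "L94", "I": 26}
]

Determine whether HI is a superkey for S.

Rows 4 and 6 have the same HI value (H=L37, I=23) but are distinct tuples, so HI does not determine every attribute — not a superkey.

No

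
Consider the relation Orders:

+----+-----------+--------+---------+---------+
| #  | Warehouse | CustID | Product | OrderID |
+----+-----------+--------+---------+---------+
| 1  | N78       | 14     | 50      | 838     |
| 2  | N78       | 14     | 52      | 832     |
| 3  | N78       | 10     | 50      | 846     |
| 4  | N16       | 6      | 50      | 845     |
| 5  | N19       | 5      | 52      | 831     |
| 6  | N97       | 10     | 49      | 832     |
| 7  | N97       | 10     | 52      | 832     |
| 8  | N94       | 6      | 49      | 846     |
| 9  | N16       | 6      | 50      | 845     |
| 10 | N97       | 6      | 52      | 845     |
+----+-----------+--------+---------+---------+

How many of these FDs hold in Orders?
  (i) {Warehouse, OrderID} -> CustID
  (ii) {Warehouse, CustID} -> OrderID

1

(i) {Warehouse, OrderID} -> CustID: every LHS value maps to a single RHS value — holds.
(ii) {Warehouse, CustID} -> OrderID: (Warehouse=N78, CustID=14): rows 1, 2 → OrderID takes values {838, 832} — violation — fails.
1 of the 2 dependencies holds.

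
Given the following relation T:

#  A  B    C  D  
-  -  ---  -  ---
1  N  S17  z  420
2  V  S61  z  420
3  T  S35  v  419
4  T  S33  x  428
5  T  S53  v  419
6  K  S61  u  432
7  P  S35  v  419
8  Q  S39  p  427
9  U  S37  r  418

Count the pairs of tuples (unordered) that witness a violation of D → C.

D=420: all 2 rows agree on C — 0 pairs.
D=419: all 3 rows agree on C — 0 pairs.

0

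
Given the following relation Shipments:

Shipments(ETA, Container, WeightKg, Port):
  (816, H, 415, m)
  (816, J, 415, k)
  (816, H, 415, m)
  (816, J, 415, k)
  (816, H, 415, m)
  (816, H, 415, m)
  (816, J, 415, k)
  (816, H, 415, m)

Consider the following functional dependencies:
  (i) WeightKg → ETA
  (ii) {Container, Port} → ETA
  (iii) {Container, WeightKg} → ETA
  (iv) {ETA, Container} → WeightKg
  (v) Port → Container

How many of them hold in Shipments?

(i) WeightKg → ETA: every LHS value maps to a single RHS value — holds.
(ii) {Container, Port} → ETA: every LHS value maps to a single RHS value — holds.
(iii) {Container, WeightKg} → ETA: every LHS value maps to a single RHS value — holds.
(iv) {ETA, Container} → WeightKg: every LHS value maps to a single RHS value — holds.
(v) Port → Container: every LHS value maps to a single RHS value — holds.
5 of the 5 dependencies hold.

5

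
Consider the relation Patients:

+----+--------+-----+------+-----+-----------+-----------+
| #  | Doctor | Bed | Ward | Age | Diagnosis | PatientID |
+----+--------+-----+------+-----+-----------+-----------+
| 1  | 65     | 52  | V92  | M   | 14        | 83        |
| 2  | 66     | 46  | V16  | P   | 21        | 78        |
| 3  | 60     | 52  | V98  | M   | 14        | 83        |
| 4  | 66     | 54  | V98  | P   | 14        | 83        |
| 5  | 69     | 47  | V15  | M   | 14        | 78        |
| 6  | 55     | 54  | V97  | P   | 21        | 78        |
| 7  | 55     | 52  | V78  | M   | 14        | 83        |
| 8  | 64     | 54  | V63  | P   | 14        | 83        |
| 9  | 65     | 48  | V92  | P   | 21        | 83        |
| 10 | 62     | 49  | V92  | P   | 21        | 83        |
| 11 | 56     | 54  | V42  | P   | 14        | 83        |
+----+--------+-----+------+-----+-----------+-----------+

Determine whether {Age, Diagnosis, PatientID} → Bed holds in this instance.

(Age=M, Diagnosis=14, PatientID=83): rows 1, 3, 7 → Bed = 52, 52, 52 ✓
(Age=P, Diagnosis=21, PatientID=78): rows 2, 6 → Bed takes values {46, 54} — violation
(Age=P, Diagnosis=14, PatientID=83): rows 4, 8, 11 → Bed = 54, 54, 54 ✓
(Age=M, Diagnosis=14, PatientID=78): row 5 → Bed = 47 ✓
(Age=P, Diagnosis=21, PatientID=83): rows 9, 10 → Bed takes values {48, 49} — violation
Two rows agree on {Age, Diagnosis, PatientID} but differ on Bed, so {Age, Diagnosis, PatientID} → Bed does not hold.

No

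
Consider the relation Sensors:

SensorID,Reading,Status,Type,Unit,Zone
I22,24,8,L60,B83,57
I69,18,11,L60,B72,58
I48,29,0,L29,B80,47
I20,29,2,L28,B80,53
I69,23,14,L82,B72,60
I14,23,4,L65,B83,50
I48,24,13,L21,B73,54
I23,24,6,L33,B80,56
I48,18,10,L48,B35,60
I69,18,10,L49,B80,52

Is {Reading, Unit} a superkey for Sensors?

No

Two distinct rows share (Reading=29, Unit=B80), so {Reading, Unit} does not determine every attribute — not a superkey.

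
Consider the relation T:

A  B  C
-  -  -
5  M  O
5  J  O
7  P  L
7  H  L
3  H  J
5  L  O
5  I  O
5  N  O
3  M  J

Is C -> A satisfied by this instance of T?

Yes

C=O: 5 rows → A = 5, 5, 5, 5, 5 ✓
C=L: 2 rows → A = 7, 7 ✓
C=J: 2 rows → A = 3, 3 ✓
Every C value is associated with a single A value, so C -> A holds.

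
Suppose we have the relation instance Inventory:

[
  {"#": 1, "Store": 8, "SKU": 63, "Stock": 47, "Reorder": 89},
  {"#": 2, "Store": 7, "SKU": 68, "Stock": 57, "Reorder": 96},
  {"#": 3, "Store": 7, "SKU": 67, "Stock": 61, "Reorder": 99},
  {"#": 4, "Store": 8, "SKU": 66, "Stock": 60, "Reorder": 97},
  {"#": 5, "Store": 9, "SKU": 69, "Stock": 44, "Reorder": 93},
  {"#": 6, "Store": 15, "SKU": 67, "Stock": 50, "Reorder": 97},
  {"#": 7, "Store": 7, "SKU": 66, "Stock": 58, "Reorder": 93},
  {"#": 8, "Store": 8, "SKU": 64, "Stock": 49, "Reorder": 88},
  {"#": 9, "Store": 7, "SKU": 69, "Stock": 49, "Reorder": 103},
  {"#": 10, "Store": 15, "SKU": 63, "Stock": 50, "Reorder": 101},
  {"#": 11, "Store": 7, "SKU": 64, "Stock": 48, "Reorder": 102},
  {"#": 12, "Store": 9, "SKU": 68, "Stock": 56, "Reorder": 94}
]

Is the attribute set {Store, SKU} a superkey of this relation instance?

Yes

All 12 rows have distinct {Store, SKU} values, so {Store, SKU} → (all attributes) holds and {Store, SKU} is a superkey.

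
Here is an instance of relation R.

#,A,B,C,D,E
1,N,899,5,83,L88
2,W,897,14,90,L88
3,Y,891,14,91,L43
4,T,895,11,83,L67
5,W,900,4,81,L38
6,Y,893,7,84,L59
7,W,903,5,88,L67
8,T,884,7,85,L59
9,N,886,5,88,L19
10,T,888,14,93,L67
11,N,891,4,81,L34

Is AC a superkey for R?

Rows 1 and 9 have the same AC value (A=N, C=5) but are distinct tuples, so AC does not determine every attribute — not a superkey.

No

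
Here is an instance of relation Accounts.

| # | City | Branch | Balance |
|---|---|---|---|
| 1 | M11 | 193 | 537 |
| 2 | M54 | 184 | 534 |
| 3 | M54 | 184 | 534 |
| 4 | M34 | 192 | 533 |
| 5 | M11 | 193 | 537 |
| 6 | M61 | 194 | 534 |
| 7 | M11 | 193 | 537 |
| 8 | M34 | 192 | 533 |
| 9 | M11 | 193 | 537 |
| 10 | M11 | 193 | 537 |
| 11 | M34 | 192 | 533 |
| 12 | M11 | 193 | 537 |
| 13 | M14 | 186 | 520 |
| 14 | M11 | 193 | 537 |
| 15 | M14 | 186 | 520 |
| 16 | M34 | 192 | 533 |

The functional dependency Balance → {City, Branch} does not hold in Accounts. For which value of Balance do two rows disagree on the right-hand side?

Balance=537: rows 1, 5, 7, 9, 10, 12, 14 → {City,Branch} = (M11, 193), (M11, 193), (M11, 193), (M11, 193), (M11, 193), (M11, 193), (M11, 193) ✓
Balance=534: rows 2, 3, 6 → {City,Branch} takes values {(M54, 184), (M61, 194)} — violation
Balance=533: rows 4, 8, 11, 16 → {City,Branch} = (M34, 192), (M34, 192), (M34, 192), (M34, 192) ✓
Balance=520: rows 13, 15 → {City,Branch} = (M14, 186), (M14, 186) ✓
The only Balance value with inconsistent RHS is Balance=534.

534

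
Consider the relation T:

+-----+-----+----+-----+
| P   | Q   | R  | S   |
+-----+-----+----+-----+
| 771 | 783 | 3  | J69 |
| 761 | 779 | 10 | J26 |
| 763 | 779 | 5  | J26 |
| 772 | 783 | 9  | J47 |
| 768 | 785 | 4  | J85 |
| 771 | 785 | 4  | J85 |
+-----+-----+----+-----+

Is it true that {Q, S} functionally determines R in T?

(Q=783, S=J69): 1 row → R = 3 ✓
(Q=779, S=J26): 2 rows → R takes values {10, 5} — violation
(Q=783, S=J47): 1 row → R = 9 ✓
(Q=785, S=J85): 2 rows → R = 4, 4 ✓
Two rows agree on {Q, S} but differ on R, so {Q, S} -> R does not hold.

No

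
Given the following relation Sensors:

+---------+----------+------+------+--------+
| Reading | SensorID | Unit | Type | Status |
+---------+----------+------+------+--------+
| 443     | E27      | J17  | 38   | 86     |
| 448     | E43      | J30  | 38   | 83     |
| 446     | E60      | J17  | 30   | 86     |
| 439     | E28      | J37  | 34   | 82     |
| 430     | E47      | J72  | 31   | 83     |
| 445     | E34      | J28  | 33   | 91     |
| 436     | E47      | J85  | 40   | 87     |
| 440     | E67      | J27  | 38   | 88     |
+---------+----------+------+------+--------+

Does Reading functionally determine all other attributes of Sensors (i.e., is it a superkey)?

Yes

All 8 rows have distinct Reading values, so Reading → (all attributes) holds and Reading is a superkey.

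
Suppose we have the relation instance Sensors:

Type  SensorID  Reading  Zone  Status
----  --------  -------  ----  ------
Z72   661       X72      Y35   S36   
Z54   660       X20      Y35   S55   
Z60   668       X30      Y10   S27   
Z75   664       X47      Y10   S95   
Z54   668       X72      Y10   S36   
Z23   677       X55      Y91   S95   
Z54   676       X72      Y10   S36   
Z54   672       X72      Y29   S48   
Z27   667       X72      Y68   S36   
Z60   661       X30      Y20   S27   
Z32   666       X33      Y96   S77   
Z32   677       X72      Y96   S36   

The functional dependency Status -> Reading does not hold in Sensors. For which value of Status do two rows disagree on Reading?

Status=S36: 5 rows → Reading = X72, X72, X72, X72, X72 ✓
Status=S55: 1 row → Reading = X20 ✓
Status=S27: 2 rows → Reading = X30, X30 ✓
Status=S95: 2 rows → Reading takes values {X47, X55} — violation
Status=S48: 1 row → Reading = X72 ✓
Status=S77: 1 row → Reading = X33 ✓
The only Status value with inconsistent Reading is Status=S95.

S95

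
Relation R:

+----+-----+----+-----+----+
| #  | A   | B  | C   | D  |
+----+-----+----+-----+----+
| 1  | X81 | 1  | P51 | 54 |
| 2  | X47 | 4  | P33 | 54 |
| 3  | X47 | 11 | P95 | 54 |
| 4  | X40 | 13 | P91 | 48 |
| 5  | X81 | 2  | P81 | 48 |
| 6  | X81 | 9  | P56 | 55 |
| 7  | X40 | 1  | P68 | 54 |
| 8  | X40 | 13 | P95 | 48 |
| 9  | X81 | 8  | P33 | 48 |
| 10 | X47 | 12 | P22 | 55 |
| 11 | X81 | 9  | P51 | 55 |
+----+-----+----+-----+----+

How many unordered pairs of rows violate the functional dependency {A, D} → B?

(A=X47, D=54): violating pairs (2,3) — 1 pair.
(A=X40, D=48): all 2 rows agree on B — 0 pairs.
(A=X81, D=48): violating pairs (5,9) — 1 pair.
(A=X81, D=55): all 2 rows agree on B — 0 pairs.

2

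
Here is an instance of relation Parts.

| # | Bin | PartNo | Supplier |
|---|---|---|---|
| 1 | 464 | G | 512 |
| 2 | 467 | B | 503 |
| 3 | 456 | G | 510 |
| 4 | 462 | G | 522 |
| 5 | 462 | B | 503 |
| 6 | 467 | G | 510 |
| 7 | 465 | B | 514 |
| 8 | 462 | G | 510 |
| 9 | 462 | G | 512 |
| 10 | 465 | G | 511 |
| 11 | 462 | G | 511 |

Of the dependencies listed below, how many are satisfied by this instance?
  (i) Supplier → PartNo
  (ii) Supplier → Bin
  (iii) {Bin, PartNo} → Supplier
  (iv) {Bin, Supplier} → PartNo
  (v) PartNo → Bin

(i) Supplier → PartNo: every LHS value maps to a single RHS value — holds.
(ii) Supplier → Bin: Supplier=512: rows 1, 9 → Bin takes values {464, 462} — violation; Supplier=503: rows 2, 5 → Bin takes values {467, 462} — violation; Supplier=510: rows 3, 6, 8 → Bin takes values {456, 467, 462} — violation; Supplier=511: rows 10, 11 → Bin takes values {465, 462} — violation — fails.
(iii) {Bin, PartNo} → Supplier: (Bin=462, PartNo=G): rows 4, 8, 9, 11 → Supplier takes values {522, 510, 512, 511} — violation — fails.
(iv) {Bin, Supplier} → PartNo: every LHS value maps to a single RHS value — holds.
(v) PartNo → Bin: PartNo=G: rows 1, 3, 4, 6, 8, 9, 10, 11 → Bin takes values {464, 456, 462, 467, 465} — violation; PartNo=B: rows 2, 5, 7 → Bin takes values {467, 462, 465} — violation — fails.
2 of the 5 dependencies hold.

2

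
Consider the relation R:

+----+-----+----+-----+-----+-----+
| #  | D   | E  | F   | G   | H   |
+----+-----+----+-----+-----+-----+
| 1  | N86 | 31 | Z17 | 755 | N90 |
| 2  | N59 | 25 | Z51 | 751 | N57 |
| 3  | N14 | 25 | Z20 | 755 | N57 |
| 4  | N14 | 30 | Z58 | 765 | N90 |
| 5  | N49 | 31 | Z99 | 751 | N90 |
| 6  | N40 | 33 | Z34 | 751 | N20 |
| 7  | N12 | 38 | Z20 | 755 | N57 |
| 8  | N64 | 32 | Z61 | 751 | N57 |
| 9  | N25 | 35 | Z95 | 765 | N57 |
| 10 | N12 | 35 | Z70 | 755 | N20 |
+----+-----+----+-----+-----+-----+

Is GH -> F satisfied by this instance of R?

(G=755, H=N90): row 1 → F = Z17 ✓
(G=751, H=N57): rows 2, 8 → F takes values {Z51, Z61} — violation
(G=755, H=N57): rows 3, 7 → F = Z20, Z20 ✓
(G=765, H=N90): row 4 → F = Z58 ✓
(G=751, H=N90): row 5 → F = Z99 ✓
(G=751, H=N20): row 6 → F = Z34 ✓
(G=765, H=N57): row 9 → F = Z95 ✓
(G=755, H=N20): row 10 → F = Z70 ✓
Two rows agree on GH but differ on F, so GH -> F does not hold.

No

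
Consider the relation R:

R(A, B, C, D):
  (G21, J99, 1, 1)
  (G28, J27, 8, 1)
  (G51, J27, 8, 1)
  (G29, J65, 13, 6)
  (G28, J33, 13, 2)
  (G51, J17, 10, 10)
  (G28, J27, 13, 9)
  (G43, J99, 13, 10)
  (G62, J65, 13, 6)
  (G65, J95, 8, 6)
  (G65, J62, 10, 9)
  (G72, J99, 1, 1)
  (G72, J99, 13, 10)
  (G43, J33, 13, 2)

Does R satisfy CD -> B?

Yes

(C=1, D=1): 2 rows → B = J99, J99 ✓
(C=8, D=1): 2 rows → B = J27, J27 ✓
(C=13, D=6): 2 rows → B = J65, J65 ✓
(C=13, D=2): 2 rows → B = J33, J33 ✓
(C=10, D=10): 1 row → B = J17 ✓
(C=13, D=9): 1 row → B = J27 ✓
(C=13, D=10): 2 rows → B = J99, J99 ✓
(C=8, D=6): 1 row → B = J95 ✓
(C=10, D=9): 1 row → B = J62 ✓
Every CD value is associated with a single B value, so CD -> B holds.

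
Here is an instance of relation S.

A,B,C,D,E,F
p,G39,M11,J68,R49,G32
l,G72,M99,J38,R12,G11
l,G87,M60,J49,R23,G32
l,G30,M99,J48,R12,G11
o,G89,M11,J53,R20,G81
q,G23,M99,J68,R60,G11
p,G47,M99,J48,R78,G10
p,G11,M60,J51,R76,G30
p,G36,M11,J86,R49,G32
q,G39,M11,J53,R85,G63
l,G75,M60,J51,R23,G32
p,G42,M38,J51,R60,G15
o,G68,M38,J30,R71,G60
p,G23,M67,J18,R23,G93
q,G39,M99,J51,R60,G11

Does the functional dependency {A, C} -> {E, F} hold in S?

(A=p, C=M11): 2 rows → {E,F} = (R49, G32), (R49, G32) ✓
(A=l, C=M99): 2 rows → {E,F} = (R12, G11), (R12, G11) ✓
(A=l, C=M60): 2 rows → {E,F} = (R23, G32), (R23, G32) ✓
(A=o, C=M11): 1 row → {E,F} = (R20, G81) ✓
(A=q, C=M99): 2 rows → {E,F} = (R60, G11), (R60, G11) ✓
(A=p, C=M99): 1 row → {E,F} = (R78, G10) ✓
(A=p, C=M60): 1 row → {E,F} = (R76, G30) ✓
(A=q, C=M11): 1 row → {E,F} = (R85, G63) ✓
(A=p, C=M38): 1 row → {E,F} = (R60, G15) ✓
(A=o, C=M38): 1 row → {E,F} = (R71, G60) ✓
(A=p, C=M67): 1 row → {E,F} = (R23, G93) ✓
Every {A, C} value is associated with a single {E, F} value, so {A, C} -> {E, F} holds.

Yes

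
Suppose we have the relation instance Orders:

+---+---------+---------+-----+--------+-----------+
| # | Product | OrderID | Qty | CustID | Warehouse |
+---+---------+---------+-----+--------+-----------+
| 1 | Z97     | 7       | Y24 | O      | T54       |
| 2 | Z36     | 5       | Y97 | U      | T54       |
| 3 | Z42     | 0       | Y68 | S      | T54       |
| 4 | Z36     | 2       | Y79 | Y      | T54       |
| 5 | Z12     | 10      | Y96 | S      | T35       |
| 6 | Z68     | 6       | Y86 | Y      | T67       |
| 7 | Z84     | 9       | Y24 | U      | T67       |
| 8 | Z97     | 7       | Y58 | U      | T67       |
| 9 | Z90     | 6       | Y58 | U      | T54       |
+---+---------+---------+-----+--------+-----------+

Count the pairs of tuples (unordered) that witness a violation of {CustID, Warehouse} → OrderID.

2

(CustID=U, Warehouse=T54): violating pairs (2,9) — 1 pair.
(CustID=U, Warehouse=T67): violating pairs (7,8) — 1 pair.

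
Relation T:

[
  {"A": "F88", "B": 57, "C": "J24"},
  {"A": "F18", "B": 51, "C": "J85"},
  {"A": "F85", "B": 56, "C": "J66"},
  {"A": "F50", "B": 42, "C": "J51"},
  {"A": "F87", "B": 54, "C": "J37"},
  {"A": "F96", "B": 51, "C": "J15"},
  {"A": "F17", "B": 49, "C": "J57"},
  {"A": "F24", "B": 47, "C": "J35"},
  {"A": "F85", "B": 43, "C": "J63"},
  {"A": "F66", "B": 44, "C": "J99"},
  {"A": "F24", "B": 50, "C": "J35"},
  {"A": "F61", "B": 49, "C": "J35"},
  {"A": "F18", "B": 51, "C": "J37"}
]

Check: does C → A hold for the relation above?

No

C=J24: 1 row → A = F88 ✓
C=J85: 1 row → A = F18 ✓
C=J66: 1 row → A = F85 ✓
C=J51: 1 row → A = F50 ✓
C=J37: 2 rows → A takes values {F87, F18} — violation
C=J15: 1 row → A = F96 ✓
C=J57: 1 row → A = F17 ✓
C=J35: 3 rows → A takes values {F24, F61} — violation
C=J63: 1 row → A = F85 ✓
C=J99: 1 row → A = F66 ✓
Two rows agree on C but differ on A, so C → A does not hold.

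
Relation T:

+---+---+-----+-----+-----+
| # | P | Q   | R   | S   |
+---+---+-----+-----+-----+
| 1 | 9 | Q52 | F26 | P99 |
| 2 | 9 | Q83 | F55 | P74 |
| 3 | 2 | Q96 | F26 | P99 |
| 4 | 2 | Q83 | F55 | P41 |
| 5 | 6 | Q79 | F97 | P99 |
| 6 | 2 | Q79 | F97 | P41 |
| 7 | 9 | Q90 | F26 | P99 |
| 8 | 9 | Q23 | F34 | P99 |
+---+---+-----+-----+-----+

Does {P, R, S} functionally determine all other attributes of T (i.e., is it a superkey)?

No

Rows 1 and 7 have the same {P, R, S} value (P=9, R=F26, S=P99) but are distinct tuples, so {P, R, S} does not determine every attribute — not a superkey.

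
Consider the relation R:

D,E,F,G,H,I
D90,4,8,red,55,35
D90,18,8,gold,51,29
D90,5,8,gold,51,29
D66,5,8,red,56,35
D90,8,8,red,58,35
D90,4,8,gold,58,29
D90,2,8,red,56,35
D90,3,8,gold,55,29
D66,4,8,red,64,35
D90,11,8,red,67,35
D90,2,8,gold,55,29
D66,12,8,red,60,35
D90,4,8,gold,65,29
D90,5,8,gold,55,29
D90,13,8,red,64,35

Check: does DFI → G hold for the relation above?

Yes

(D=D90, F=8, I=35): 5 rows → G = red, red, red, red, red ✓
(D=D90, F=8, I=29): 7 rows → G = gold, gold, gold, gold, gold, gold, gold ✓
(D=D66, F=8, I=35): 3 rows → G = red, red, red ✓
Every DFI value is associated with a single G value, so DFI → G holds.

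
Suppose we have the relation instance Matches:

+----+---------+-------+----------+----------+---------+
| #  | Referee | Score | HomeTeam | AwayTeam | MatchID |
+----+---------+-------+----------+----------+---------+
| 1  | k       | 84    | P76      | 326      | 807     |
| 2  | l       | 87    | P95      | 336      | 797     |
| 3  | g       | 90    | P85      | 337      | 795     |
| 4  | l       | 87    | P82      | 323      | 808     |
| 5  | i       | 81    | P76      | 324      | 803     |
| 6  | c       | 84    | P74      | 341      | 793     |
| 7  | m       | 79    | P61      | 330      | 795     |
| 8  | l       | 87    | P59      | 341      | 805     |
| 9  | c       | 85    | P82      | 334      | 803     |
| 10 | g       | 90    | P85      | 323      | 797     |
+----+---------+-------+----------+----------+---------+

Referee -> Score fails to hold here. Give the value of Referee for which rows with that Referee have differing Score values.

Referee=k: row 1 → Score = 84 ✓
Referee=l: rows 2, 4, 8 → Score = 87, 87, 87 ✓
Referee=g: rows 3, 10 → Score = 90, 90 ✓
Referee=i: row 5 → Score = 81 ✓
Referee=c: rows 6, 9 → Score takes values {84, 85} — violation
Referee=m: row 7 → Score = 79 ✓
The only Referee value with inconsistent Score is Referee=c.

c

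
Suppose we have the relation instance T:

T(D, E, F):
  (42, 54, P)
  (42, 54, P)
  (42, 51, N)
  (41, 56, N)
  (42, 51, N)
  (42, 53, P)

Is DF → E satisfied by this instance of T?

(D=42, F=P): 3 rows → E takes values {54, 53} — violation
(D=42, F=N): 2 rows → E = 51, 51 ✓
(D=41, F=N): 1 row → E = 56 ✓
Two rows agree on DF but differ on E, so DF → E does not hold.

No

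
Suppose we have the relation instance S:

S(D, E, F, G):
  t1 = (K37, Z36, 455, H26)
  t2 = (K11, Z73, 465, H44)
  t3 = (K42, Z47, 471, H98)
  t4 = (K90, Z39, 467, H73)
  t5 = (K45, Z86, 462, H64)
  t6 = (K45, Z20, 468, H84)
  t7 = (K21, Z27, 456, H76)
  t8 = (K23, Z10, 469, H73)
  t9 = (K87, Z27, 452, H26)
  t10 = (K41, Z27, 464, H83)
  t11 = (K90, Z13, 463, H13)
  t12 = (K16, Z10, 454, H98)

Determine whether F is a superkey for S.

Yes

All 12 rows have distinct F values, so F → (all attributes) holds and F is a superkey.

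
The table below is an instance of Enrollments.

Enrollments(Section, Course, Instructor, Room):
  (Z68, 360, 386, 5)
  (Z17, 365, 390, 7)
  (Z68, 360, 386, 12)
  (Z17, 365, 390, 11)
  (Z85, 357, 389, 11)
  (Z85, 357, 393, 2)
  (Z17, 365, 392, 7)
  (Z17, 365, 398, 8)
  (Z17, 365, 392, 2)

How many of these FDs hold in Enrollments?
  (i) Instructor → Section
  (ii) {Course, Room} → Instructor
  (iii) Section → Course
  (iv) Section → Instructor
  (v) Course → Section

(i) Instructor → Section: every LHS value maps to a single RHS value — holds.
(ii) {Course, Room} → Instructor: (Course=365, Room=7): 2 rows → Instructor takes values {390, 392} — violation — fails.
(iii) Section → Course: every LHS value maps to a single RHS value — holds.
(iv) Section → Instructor: Section=Z17: 5 rows → Instructor takes values {390, 392, 398} — violation; Section=Z85: 2 rows → Instructor takes values {389, 393} — violation — fails.
(v) Course → Section: every LHS value maps to a single RHS value — holds.
3 of the 5 dependencies hold.

3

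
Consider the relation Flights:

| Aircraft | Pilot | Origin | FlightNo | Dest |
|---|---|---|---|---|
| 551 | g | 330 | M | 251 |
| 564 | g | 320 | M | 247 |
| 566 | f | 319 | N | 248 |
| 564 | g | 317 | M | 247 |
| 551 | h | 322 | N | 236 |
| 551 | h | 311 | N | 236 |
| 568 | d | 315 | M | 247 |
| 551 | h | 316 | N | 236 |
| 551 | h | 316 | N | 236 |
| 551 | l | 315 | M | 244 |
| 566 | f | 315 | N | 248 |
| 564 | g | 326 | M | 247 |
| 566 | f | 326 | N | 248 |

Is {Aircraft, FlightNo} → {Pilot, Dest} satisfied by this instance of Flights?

No

(Aircraft=551, FlightNo=M): 2 rows → {Pilot,Dest} takes values {(g, 251), (l, 244)} — violation
(Aircraft=564, FlightNo=M): 3 rows → {Pilot,Dest} = (g, 247), (g, 247), (g, 247) ✓
(Aircraft=566, FlightNo=N): 3 rows → {Pilot,Dest} = (f, 248), (f, 248), (f, 248) ✓
(Aircraft=551, FlightNo=N): 4 rows → {Pilot,Dest} = (h, 236), (h, 236), (h, 236), (h, 236) ✓
(Aircraft=568, FlightNo=M): 1 row → {Pilot,Dest} = (d, 247) ✓
Two rows agree on {Aircraft, FlightNo} but differ on {Pilot, Dest}, so {Aircraft, FlightNo} → {Pilot, Dest} does not hold.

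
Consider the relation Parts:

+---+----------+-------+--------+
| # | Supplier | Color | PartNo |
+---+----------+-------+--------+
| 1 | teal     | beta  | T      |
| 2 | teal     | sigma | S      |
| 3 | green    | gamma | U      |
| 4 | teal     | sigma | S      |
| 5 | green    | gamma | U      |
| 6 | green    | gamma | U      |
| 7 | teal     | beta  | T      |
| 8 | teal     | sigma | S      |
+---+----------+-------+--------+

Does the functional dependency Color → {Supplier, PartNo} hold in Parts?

Yes

Color=beta: rows 1, 7 → {Supplier,PartNo} = (teal, T), (teal, T) ✓
Color=sigma: rows 2, 4, 8 → {Supplier,PartNo} = (teal, S), (teal, S), (teal, S) ✓
Color=gamma: rows 3, 5, 6 → {Supplier,PartNo} = (green, U), (green, U), (green, U) ✓
Every Color value is associated with a single {Supplier, PartNo} value, so Color → {Supplier, PartNo} holds.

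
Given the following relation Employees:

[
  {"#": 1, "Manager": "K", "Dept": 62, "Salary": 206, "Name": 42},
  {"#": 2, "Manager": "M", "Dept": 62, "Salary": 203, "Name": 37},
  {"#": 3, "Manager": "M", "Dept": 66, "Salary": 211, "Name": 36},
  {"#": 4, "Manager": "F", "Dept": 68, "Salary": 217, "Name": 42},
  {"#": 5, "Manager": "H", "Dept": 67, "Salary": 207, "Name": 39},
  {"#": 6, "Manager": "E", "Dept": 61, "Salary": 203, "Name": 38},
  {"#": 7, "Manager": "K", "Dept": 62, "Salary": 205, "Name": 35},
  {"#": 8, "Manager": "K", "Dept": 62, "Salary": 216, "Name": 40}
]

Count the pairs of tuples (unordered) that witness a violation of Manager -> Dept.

1

Manager=K: all 3 rows agree on Dept — 0 pairs.
Manager=M: violating pairs (2,3) — 1 pair.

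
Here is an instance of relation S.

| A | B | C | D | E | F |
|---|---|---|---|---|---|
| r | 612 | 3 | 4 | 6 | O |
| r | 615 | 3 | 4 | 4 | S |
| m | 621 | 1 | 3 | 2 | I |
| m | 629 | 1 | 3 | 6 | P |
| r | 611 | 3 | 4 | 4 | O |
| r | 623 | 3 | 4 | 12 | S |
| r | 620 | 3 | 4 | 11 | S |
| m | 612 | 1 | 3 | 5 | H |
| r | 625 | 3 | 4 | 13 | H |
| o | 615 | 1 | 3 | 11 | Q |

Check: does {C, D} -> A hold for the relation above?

(C=3, D=4): 6 rows → A = r, r, r, r, r, r ✓
(C=1, D=3): 4 rows → A takes values {m, o} — violation
Two rows agree on {C, D} but differ on A, so {C, D} -> A does not hold.

No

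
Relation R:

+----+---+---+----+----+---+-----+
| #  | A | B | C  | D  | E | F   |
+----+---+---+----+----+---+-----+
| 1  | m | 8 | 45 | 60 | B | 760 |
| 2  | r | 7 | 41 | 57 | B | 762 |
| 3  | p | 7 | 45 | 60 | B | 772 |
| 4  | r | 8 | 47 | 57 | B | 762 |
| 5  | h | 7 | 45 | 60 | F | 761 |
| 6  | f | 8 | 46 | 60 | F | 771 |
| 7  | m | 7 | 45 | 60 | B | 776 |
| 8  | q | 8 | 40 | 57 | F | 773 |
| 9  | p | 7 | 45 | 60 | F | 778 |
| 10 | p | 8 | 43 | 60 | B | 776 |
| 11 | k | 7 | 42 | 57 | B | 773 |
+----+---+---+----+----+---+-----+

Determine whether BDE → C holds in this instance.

(B=8, D=60, E=B): rows 1, 10 → C takes values {45, 43} — violation
(B=7, D=57, E=B): rows 2, 11 → C takes values {41, 42} — violation
(B=7, D=60, E=B): rows 3, 7 → C = 45, 45 ✓
(B=8, D=57, E=B): row 4 → C = 47 ✓
(B=7, D=60, E=F): rows 5, 9 → C = 45, 45 ✓
(B=8, D=60, E=F): row 6 → C = 46 ✓
(B=8, D=57, E=F): row 8 → C = 40 ✓
Two rows agree on BDE but differ on C, so BDE → C does not hold.

No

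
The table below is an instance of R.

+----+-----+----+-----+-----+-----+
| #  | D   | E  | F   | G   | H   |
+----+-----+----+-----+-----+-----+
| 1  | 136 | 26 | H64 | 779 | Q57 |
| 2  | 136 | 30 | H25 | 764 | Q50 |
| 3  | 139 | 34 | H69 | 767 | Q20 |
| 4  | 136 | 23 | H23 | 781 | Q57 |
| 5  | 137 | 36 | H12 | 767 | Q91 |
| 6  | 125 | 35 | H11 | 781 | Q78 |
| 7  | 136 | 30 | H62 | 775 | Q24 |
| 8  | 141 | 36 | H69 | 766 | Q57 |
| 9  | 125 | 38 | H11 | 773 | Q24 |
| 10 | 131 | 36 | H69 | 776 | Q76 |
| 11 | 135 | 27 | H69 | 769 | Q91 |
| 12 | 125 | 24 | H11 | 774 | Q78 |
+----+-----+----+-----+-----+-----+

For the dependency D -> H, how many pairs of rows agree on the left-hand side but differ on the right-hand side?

7

D=136: violating pairs (1,2), (1,7), (2,4), (2,7), (4,7) — 5 pairs.
D=125: violating pairs (6,9), (9,12) — 2 pairs.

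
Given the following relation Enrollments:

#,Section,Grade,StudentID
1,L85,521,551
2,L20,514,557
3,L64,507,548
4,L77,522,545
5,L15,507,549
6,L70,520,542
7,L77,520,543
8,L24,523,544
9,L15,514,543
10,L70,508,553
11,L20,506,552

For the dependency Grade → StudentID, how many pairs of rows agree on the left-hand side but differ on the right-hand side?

3

Grade=514: violating pairs (2,9) — 1 pair.
Grade=507: violating pairs (3,5) — 1 pair.
Grade=520: violating pairs (6,7) — 1 pair.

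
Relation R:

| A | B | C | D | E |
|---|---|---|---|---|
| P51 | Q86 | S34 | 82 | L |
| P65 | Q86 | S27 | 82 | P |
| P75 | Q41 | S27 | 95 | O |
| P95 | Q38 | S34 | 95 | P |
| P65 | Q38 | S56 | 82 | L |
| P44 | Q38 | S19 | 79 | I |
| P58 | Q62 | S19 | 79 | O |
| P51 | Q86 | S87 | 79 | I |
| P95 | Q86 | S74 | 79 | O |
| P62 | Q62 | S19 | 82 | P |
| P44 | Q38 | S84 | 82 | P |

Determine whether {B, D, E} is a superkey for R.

All 11 rows have distinct {B, D, E} values, so {B, D, E} → (all attributes) holds and {B, D, E} is a superkey.

Yes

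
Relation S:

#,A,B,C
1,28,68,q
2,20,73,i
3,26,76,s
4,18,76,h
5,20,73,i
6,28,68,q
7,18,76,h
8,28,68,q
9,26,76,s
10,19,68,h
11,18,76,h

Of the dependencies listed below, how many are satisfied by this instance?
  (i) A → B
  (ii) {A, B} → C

(i) A → B: every LHS value maps to a single RHS value — holds.
(ii) {A, B} → C: every LHS value maps to a single RHS value — holds.
2 of the 2 dependencies hold.

2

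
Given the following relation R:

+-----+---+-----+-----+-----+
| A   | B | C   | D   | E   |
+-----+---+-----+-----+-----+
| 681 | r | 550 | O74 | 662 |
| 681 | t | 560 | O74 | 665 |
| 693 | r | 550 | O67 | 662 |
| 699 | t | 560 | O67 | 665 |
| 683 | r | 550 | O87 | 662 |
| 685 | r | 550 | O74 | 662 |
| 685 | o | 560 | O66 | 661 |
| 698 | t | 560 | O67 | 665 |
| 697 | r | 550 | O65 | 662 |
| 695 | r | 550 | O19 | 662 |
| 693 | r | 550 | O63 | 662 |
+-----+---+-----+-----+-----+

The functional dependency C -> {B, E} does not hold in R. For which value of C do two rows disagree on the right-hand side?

C=550: 7 rows → {B,E} = (r, 662), (r, 662), (r, 662), (r, 662), (r, 662), (r, 662), (r, 662) ✓
C=560: 4 rows → {B,E} takes values {(t, 665), (o, 661)} — violation
The only C value with inconsistent RHS is C=560.

560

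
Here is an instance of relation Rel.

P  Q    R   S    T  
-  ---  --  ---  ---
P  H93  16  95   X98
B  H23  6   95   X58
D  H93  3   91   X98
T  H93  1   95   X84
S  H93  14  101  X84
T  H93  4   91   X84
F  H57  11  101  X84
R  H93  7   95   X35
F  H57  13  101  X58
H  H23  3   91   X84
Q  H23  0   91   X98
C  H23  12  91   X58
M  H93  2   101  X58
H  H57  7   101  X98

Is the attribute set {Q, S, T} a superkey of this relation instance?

All 14 rows have distinct {Q, S, T} values, so {Q, S, T} → (all attributes) holds and {Q, S, T} is a superkey.

Yes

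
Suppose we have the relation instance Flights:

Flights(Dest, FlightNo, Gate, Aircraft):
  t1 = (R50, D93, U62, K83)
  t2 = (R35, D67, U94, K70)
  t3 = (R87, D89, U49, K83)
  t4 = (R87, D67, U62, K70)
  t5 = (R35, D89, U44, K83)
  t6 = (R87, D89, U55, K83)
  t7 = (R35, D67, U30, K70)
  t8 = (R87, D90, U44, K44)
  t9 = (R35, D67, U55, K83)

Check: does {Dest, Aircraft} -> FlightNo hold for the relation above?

(Dest=R50, Aircraft=K83): row 1 → FlightNo = D93 ✓
(Dest=R35, Aircraft=K70): rows 2, 7 → FlightNo = D67, D67 ✓
(Dest=R87, Aircraft=K83): rows 3, 6 → FlightNo = D89, D89 ✓
(Dest=R87, Aircraft=K70): row 4 → FlightNo = D67 ✓
(Dest=R35, Aircraft=K83): rows 5, 9 → FlightNo takes values {D89, D67} — violation
(Dest=R87, Aircraft=K44): row 8 → FlightNo = D90 ✓
Two rows agree on {Dest, Aircraft} but differ on FlightNo, so {Dest, Aircraft} -> FlightNo does not hold.

No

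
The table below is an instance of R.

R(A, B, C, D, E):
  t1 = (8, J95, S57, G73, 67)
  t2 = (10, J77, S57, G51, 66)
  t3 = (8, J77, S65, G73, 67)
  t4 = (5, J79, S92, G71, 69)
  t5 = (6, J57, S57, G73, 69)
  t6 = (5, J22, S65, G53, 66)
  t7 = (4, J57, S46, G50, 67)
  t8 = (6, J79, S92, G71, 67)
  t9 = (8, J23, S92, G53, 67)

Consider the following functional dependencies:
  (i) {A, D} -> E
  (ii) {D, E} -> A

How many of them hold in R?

2

(i) {A, D} -> E: every LHS value maps to a single RHS value — holds.
(ii) {D, E} -> A: every LHS value maps to a single RHS value — holds.
2 of the 2 dependencies hold.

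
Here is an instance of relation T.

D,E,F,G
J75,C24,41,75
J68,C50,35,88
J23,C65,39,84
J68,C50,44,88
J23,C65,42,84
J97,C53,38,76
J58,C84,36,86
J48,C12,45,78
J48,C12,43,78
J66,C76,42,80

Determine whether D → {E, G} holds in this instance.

D=J75: 1 row → {E,G} = (C24, 75) ✓
D=J68: 2 rows → {E,G} = (C50, 88), (C50, 88) ✓
D=J23: 2 rows → {E,G} = (C65, 84), (C65, 84) ✓
D=J97: 1 row → {E,G} = (C53, 76) ✓
D=J58: 1 row → {E,G} = (C84, 86) ✓
D=J48: 2 rows → {E,G} = (C12, 78), (C12, 78) ✓
D=J66: 1 row → {E,G} = (C76, 80) ✓
Every D value is associated with a single {E, G} value, so D → {E, G} holds.

Yes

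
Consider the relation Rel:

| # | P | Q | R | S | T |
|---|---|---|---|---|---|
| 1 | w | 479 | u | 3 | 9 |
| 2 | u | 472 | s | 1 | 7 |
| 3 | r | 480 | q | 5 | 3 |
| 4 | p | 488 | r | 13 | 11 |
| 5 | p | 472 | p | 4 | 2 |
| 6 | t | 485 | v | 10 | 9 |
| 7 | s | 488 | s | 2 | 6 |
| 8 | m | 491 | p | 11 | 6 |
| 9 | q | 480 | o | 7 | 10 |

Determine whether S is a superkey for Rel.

All 9 rows have distinct S values, so S → (all attributes) holds and S is a superkey.

Yes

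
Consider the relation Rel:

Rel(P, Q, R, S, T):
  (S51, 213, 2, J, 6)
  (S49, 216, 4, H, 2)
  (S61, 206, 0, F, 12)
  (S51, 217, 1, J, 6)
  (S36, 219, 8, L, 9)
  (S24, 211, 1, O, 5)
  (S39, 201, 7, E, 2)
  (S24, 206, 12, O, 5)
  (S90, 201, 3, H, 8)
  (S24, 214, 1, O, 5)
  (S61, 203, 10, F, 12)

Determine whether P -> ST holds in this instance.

Yes

P=S51: 2 rows → {S,T} = (J, 6), (J, 6) ✓
P=S49: 1 row → {S,T} = (H, 2) ✓
P=S61: 2 rows → {S,T} = (F, 12), (F, 12) ✓
P=S36: 1 row → {S,T} = (L, 9) ✓
P=S24: 3 rows → {S,T} = (O, 5), (O, 5), (O, 5) ✓
P=S39: 1 row → {S,T} = (E, 2) ✓
P=S90: 1 row → {S,T} = (H, 8) ✓
Every P value is associated with a single ST value, so P -> ST holds.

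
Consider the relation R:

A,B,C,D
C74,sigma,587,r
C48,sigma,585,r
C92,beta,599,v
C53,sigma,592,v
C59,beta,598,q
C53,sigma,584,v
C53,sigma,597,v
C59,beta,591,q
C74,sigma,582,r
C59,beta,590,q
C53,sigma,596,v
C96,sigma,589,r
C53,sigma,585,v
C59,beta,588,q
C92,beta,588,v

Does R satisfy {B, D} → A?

No

(B=sigma, D=r): 4 rows → A takes values {C74, C48, C96} — violation
(B=beta, D=v): 2 rows → A = C92, C92 ✓
(B=sigma, D=v): 5 rows → A = C53, C53, C53, C53, C53 ✓
(B=beta, D=q): 4 rows → A = C59, C59, C59, C59 ✓
Two rows agree on {B, D} but differ on A, so {B, D} → A does not hold.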